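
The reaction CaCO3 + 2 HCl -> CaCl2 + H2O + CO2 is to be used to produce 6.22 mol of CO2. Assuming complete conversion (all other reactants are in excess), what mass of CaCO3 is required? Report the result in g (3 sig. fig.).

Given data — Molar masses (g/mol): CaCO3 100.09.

n(CO2) = 6.220 mol
n(CaCO3) = (1/1) × 6.220 = 6.220 mol
mass = 6.220 × 100.09 = 622.6 g

623 g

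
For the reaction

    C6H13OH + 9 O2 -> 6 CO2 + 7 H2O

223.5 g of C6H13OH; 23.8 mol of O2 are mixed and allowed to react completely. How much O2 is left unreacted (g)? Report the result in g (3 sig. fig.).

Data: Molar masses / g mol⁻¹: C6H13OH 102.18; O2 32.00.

132 g

n(C6H13OH) = 223.5 / 102.18 = 2.187 mol
n(O2) = 23.80 mol
n/ν for C6H13OH = 2.187/1 = 2.187
n/ν for O2 = 23.80/9 = 2.644
Smallest n/ν is C6H13OH → limiting reagent.
O2 consumed = (9/1) × 2.187 = 19.68 mol
O2 remaining = 23.80 − 19.68 = 4.120 mol
mass = 4.120 × 32.00 = 131.8 g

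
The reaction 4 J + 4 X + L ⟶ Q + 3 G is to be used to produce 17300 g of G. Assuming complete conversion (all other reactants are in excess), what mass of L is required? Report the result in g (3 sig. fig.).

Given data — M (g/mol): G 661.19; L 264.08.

n(G) = 17300 / 661.19 = 26.16 mol
n(L) = (1/3) × 26.16 = 8.720 mol
mass = 8.720 × 264.08 = 2303 g

2300 g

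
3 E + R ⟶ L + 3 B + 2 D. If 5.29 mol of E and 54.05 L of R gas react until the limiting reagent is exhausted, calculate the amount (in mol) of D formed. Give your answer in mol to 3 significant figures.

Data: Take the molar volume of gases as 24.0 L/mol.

3.53 mol

n(E) = 5.290 mol
n(R) = 54.05 / 24.0 = 2.252 mol
n/ν for E = 5.290/3 = 1.763
n/ν for R = 2.252/1 = 2.252
Smallest n/ν is E → limiting reagent.
n(D) = (2/3) × 5.290 = 3.527 mol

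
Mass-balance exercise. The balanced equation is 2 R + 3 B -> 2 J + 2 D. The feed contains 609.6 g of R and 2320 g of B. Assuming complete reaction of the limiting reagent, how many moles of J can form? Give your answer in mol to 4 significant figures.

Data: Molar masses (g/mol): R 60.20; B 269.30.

5.743 mol

n(R) = 609.6 / 60.20 = 10.13 mol
n(B) = 2320 / 269.30 = 8.615 mol
n/ν → R: 5.065, B: 2.872; B is limiting.
n(J) = (2/3) × 8.615 = 5.743 mol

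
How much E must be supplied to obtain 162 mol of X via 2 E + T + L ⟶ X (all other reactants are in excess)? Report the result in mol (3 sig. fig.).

324 mol

n(X) = 162.0 mol
n(E) = (2/1) × 162.0 = 324.0 mol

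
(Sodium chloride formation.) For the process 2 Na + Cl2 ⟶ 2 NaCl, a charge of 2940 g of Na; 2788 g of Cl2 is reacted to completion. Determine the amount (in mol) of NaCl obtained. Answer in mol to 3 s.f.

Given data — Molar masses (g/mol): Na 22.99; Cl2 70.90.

78.6 mol

n(Na) = 2940 / 22.99 = 127.9 mol
n(Cl2) = 2788 / 70.90 = 39.32 mol
n/ν → Na: 63.95, Cl2: 39.32; Cl2 is limiting.
n(NaCl) = (2/1) × 39.32 = 78.64 mol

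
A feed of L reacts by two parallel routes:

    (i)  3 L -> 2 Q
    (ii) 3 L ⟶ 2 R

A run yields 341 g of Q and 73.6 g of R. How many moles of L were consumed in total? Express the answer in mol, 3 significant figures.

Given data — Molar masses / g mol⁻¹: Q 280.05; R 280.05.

2.22 mol

n(Q) = 341 / 280.05 = 1.218 mol
n(R) = 73.6 / 280.05 = 0.2628 mol
n(L) via (i) = (3/2)×1.218 = 1.827 mol
n(L) via (ii) = (3/2)×0.2628 = 0.3942 mol
total n(L) = 1.827 + 0.3942 = 2.221 mol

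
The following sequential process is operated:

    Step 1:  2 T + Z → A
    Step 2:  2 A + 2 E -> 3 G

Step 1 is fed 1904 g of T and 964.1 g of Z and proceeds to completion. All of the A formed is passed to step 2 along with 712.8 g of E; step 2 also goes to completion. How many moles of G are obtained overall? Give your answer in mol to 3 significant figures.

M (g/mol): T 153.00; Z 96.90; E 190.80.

5.60 mol

Step 1:
n(T) = 1904 / 153.00 = 12.44 mol
n(Z) = 964.1 / 96.90 = 9.949 mol
n/ν for T = 12.44/2 = 6.220
n/ν for Z = 9.949/1 = 9.949
Smallest n/ν is T → limiting reagent.
n(A) produced = (1/2) × 12.44 = 6.220 mol
Step 2:
n(A) available = 6.220 mol
n(E) = 712.8 / 190.80 = 3.736 mol
n/ν for A = 6.220/2 = 3.110
n/ν for E = 3.736/2 = 1.868
Smallest n/ν is E → limiting reagent.
n(G) = (3/2) × 3.736 = 5.604 mol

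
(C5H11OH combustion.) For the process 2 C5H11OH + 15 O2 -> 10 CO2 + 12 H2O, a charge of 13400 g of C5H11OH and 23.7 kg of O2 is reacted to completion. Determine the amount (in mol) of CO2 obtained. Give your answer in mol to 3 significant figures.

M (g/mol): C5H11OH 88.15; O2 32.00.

n(C5H11OH) = 13400 / 88.15 = 152.0 mol
n(O2) = 23.70×1000 / 32.00 = 740.6 mol
n/ν → C5H11OH: 76.00, O2: 49.37; O2 is limiting.
n(CO2) = (10/15) × 740.6 = 493.7 mol

494 mol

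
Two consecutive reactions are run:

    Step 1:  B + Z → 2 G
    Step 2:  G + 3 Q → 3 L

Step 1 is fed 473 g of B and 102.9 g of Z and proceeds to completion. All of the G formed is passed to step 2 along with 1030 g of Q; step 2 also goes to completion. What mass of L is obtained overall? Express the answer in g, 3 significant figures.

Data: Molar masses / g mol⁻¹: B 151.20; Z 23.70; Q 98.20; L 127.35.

Step 1:
n(B) = 473.0 / 151.20 = 3.128 mol
n(Z) = 102.9 / 23.70 = 4.342 mol
n/ν for B = 3.128/1 = 3.128
n/ν for Z = 4.342/1 = 4.342
Smallest n/ν is B → limiting reagent.
n(G) produced = (2/1) × 3.128 = 6.256 mol
Step 2:
n(G) available = 6.256 mol
n(Q) = 1030 / 98.20 = 10.49 mol
n/ν for G = 6.256/1 = 6.256
n/ν for Q = 10.49/3 = 3.497
Smallest n/ν is Q → limiting reagent.
n(L) = (3/3) × 10.49 = 10.49 mol
mass = 10.49 × 127.35 = 1336 g

1340 g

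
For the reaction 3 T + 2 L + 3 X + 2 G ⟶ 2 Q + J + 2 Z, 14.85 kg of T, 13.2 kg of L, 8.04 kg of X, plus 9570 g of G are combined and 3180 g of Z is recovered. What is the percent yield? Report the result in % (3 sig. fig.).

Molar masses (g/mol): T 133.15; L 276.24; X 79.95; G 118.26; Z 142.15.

46.8 %

n(T) = 14.85×1000 / 133.15 = 111.5 mol
n(L) = 13.20×1000 / 276.24 = 47.78 mol
n(X) = 8.040×1000 / 79.95 = 100.6 mol
n(G) = 9570 / 118.26 = 80.92 mol
n/ν for T = 111.5/3 = 37.17
n/ν for L = 47.78/2 = 23.89
n/ν for X = 100.6/3 = 33.53
n/ν for G = 80.92/2 = 40.46
Smallest n/ν is L → limiting reagent.
theoretical n(Z) = (2/2) × 47.78 = 47.78 mol → 6792 g
% yield = 3180 / 6792 × 100 = 46.82 %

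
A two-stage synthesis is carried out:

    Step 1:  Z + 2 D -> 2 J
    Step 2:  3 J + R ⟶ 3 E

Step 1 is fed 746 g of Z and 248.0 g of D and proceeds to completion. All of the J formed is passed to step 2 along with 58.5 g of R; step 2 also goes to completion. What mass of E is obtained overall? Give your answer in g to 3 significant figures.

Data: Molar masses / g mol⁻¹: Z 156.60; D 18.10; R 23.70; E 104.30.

Step 1:
n(Z) = 746.0 / 156.60 = 4.764 mol
n(D) = 248.0 / 18.10 = 13.70 mol
n/ν for Z = 4.764/1 = 4.764
n/ν for D = 13.70/2 = 6.850
Smallest n/ν is Z → limiting reagent.
n(J) produced = (2/1) × 4.764 = 9.528 mol
Step 2:
n(J) available = 9.528 mol
n(R) = 58.50 / 23.70 = 2.468 mol
n/ν for J = 9.528/3 = 3.176
n/ν for R = 2.468/1 = 2.468
Smallest n/ν is R → limiting reagent.
n(E) = (3/1) × 2.468 = 7.404 mol
mass = 7.404 × 104.30 = 772.2 g

772 g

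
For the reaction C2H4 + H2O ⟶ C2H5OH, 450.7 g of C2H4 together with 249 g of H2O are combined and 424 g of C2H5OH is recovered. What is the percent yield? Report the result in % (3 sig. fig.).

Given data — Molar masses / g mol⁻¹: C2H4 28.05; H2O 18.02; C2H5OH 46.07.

n(C2H4) = 450.7 / 28.05 = 16.07 mol
n(H2O) = 249.0 / 18.02 = 13.82 mol
n/ν for C2H4 = 16.07/1 = 16.07
n/ν for H2O = 13.82/1 = 13.82
Smallest n/ν is H2O → limiting reagent.
theoretical n(C2H5OH) = (1/1) × 13.82 = 13.82 mol → 636.7 g
% yield = 424 / 636.7 × 100 = 66.59 %

66.6 %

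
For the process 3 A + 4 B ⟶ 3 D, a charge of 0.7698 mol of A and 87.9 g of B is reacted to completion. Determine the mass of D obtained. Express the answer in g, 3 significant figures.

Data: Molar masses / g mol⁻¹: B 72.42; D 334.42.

257 g

n(A) = 0.7698 mol
n(B) = 87.90 / 72.42 = 1.214 mol
n/ν for A = 0.7698/3 = 0.2566
n/ν for B = 1.214/4 = 0.3035
Smallest n/ν is A → limiting reagent.
n(D) = (3/3) × 0.7698 = 0.7698 mol
mass = 0.7698 × 334.42 = 257.4 g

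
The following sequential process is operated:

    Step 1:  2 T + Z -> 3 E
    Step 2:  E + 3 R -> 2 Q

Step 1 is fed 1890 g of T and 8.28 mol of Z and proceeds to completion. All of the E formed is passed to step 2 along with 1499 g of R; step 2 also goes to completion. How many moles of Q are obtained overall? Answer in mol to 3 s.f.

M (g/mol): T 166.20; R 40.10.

24.9 mol

Step 1:
n(T) = 1890 / 166.20 = 11.37 mol
n(Z) = 8.280 mol
n/ν for T = 11.37/2 = 5.685
n/ν for Z = 8.280/1 = 8.280
Smallest n/ν is T → limiting reagent.
n(E) produced = (3/2) × 11.37 = 17.06 mol
Step 2:
n(E) available = 17.06 mol
n(R) = 1499 / 40.10 = 37.38 mol
n/ν for E = 17.06/1 = 17.06
n/ν for R = 37.38/3 = 12.46
Smallest n/ν is R → limiting reagent.
n(Q) = (2/3) × 37.38 = 24.92 mol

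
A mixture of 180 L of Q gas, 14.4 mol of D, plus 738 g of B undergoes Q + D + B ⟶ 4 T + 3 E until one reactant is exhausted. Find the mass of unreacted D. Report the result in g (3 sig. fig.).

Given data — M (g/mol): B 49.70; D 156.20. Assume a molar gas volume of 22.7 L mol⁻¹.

1010 g

n(Q) = 180.0 / 22.7 = 7.930 mol
n(D) = 14.40 mol
n(B) = 738.0 / 49.70 = 14.85 mol
n/ν → Q: 7.930, D: 14.40, B: 14.85; Q is limiting.
D consumed = (1/1) × 7.930 = 7.930 mol
D remaining = 14.40 − 7.930 = 6.470 mol
mass = 6.470 × 156.20 = 1011 g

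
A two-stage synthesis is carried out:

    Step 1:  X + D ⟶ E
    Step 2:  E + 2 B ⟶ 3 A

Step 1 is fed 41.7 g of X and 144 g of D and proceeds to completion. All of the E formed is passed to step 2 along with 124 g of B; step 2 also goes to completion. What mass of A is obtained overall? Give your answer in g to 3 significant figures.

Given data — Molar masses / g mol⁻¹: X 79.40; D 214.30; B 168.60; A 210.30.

232 g

Step 1:
n(X) = 41.70 / 79.40 = 0.5252 mol
n(D) = 144.0 / 214.30 = 0.6720 mol
n/ν for X = 0.5252/1 = 0.5252
n/ν for D = 0.6720/1 = 0.6720
Smallest n/ν is X → limiting reagent.
n(E) produced = (1/1) × 0.5252 = 0.5252 mol
Step 2:
n(E) available = 0.5252 mol
n(B) = 124.0 / 168.60 = 0.7355 mol
n/ν for E = 0.5252/1 = 0.5252
n/ν for B = 0.7355/2 = 0.3678
Smallest n/ν is B → limiting reagent.
n(A) = (3/2) × 0.7355 = 1.103 mol
mass = 1.103 × 210.30 = 232.0 g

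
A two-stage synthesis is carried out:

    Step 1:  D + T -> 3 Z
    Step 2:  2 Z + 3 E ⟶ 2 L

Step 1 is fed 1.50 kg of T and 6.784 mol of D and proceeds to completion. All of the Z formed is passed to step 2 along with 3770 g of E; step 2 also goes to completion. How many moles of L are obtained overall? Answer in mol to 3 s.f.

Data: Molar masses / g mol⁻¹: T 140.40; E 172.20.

Step 1:
n(T) = 1.500×1000 / 140.40 = 10.68 mol
n(D) = 6.784 mol
n/ν for T = 10.68/1 = 10.68
n/ν for D = 6.784/1 = 6.784
Smallest n/ν is D → limiting reagent.
n(Z) produced = (3/1) × 6.784 = 20.35 mol
Step 2:
n(Z) available = 20.35 mol
n(E) = 3770 / 172.20 = 21.89 mol
n/ν for Z = 20.35/2 = 10.18
n/ν for E = 21.89/3 = 7.297
Smallest n/ν is E → limiting reagent.
n(L) = (2/3) × 21.89 = 14.59 mol

14.6 mol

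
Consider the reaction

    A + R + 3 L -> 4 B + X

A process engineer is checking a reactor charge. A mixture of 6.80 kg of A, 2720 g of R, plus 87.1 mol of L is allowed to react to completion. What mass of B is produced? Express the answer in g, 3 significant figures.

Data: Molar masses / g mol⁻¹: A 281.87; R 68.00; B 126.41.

12200 g

n(A) = 6.800×1000 / 281.87 = 24.12 mol
n(R) = 2720 / 68.00 = 40.00 mol
n(L) = 87.10 mol
n/ν for A = 24.12/1 = 24.12
n/ν for R = 40.00/1 = 40.00
n/ν for L = 87.10/3 = 29.03
Smallest n/ν is A → limiting reagent.
n(B) = (4/1) × 24.12 = 96.48 mol
mass = 96.48 × 126.41 = 12200 g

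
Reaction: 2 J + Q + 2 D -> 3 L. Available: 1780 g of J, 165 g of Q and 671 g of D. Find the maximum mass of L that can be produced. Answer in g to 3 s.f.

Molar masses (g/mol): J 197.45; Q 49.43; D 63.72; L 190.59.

n(J) = 1780 / 197.45 = 9.015 mol
n(Q) = 165.0 / 49.43 = 3.338 mol
n(D) = 671.0 / 63.72 = 10.53 mol
n/ν for J = 9.015/2 = 4.508
n/ν for Q = 3.338/1 = 3.338
n/ν for D = 10.53/2 = 5.265
Smallest n/ν is Q → limiting reagent.
n(L) = (3/1) × 3.338 = 10.01 mol
mass = 10.01 × 190.59 = 1908 g

1910 g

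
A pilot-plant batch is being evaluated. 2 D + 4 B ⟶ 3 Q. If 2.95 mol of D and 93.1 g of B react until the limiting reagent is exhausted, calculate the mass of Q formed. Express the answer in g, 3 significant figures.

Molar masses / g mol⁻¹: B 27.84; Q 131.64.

330 g

n(D) = 2.950 mol
n(B) = 93.10 / 27.84 = 3.344 mol
n/ν for D = 2.950/2 = 1.475
n/ν for B = 3.344/4 = 0.8360
Smallest n/ν is B → limiting reagent.
n(Q) = (3/4) × 3.344 = 2.508 mol
mass = 2.508 × 131.64 = 330.2 g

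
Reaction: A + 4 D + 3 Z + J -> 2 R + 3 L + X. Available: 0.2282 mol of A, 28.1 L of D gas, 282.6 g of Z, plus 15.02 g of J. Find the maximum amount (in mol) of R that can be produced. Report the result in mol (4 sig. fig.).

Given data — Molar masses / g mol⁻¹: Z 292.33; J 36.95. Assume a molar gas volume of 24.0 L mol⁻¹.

0.4564 mol

n(A) = 0.2282 mol
n(D) = 28.10 / 24.0 = 1.171 mol
n(Z) = 282.6 / 292.33 = 0.9667 mol
n(J) = 15.02 / 36.95 = 0.4065 mol
n/ν for A = 0.2282/1 = 0.2282
n/ν for D = 1.171/4 = 0.2928
n/ν for Z = 0.9667/3 = 0.3222
n/ν for J = 0.4065/1 = 0.4065
Smallest n/ν is A → limiting reagent.
n(R) = (2/1) × 0.2282 = 0.4564 mol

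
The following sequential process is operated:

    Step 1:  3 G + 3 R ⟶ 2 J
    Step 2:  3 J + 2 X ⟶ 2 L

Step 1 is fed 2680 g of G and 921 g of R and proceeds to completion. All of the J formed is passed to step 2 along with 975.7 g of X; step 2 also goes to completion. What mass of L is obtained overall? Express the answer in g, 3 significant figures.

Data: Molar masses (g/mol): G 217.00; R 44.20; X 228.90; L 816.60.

3480 g

Step 1:
n(G) = 2680 / 217.00 = 12.35 mol
n(R) = 921.0 / 44.20 = 20.84 mol
n/ν for G = 12.35/3 = 4.117
n/ν for R = 20.84/3 = 6.947
Smallest n/ν is G → limiting reagent.
n(J) produced = (2/3) × 12.35 = 8.233 mol
Step 2:
n(J) available = 8.233 mol
n(X) = 975.7 / 228.90 = 4.263 mol
n/ν for J = 8.233/3 = 2.744
n/ν for X = 4.263/2 = 2.132
Smallest n/ν is X → limiting reagent.
n(L) = (2/2) × 4.263 = 4.263 mol
mass = 4.263 × 816.60 = 3481 g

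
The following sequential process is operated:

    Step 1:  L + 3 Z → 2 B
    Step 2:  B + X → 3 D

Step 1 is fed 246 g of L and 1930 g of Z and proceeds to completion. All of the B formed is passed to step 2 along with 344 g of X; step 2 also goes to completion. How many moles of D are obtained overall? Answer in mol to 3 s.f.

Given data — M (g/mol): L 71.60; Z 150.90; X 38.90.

Step 1:
n(L) = 246.0 / 71.60 = 3.436 mol
n(Z) = 1930 / 150.90 = 12.79 mol
n/ν for L = 3.436/1 = 3.436
n/ν for Z = 12.79/3 = 4.263
Smallest n/ν is L → limiting reagent.
n(B) produced = (2/1) × 3.436 = 6.872 mol
Step 2:
n(B) available = 6.872 mol
n(X) = 344.0 / 38.90 = 8.843 mol
n/ν for B = 6.872/1 = 6.872
n/ν for X = 8.843/1 = 8.843
Smallest n/ν is B → limiting reagent.
n(D) = (3/1) × 6.872 = 20.62 mol

20.6 mol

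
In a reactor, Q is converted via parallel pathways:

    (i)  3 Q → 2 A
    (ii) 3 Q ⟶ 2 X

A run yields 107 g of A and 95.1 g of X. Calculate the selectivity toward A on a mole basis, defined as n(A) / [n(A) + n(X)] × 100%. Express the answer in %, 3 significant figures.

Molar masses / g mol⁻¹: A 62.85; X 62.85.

52.9 %

n(A) = 107 / 62.85 = 1.702 mol
n(X) = 95.1 / 62.85 = 1.513 mol
selectivity = 1.702/(1.702+1.513) × 100 = 52.94 %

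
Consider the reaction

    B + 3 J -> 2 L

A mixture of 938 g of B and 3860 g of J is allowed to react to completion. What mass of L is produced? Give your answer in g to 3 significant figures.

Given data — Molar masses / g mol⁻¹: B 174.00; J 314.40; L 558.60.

4570 g

n(B) = 938.0 / 174.00 = 5.391 mol
n(J) = 3860 / 314.40 = 12.28 mol
n/ν for B = 5.391/1 = 5.391
n/ν for J = 12.28/3 = 4.093
Smallest n/ν is J → limiting reagent.
n(L) = (2/3) × 12.28 = 8.187 mol
mass = 8.187 × 558.60 = 4573 g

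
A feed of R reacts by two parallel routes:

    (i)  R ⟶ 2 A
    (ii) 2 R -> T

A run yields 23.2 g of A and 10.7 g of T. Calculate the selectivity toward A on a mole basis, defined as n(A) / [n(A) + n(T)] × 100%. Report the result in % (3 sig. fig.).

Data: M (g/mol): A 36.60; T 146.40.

n(A) = 23.2 / 36.60 = 0.6339 mol
n(T) = 10.7 / 146.40 = 0.07309 mol
selectivity = 0.6339/(0.6339+0.07309) × 100 = 89.66 %

89.7 %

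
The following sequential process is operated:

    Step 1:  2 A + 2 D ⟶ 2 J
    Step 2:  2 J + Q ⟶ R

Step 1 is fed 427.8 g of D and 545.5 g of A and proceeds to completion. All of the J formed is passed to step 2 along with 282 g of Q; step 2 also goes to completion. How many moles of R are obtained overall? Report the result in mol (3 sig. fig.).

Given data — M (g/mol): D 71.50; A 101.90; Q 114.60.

2.46 mol

Step 1:
n(D) = 427.8 / 71.50 = 5.983 mol
n(A) = 545.5 / 101.90 = 5.353 mol
n/ν for D = 5.983/2 = 2.992
n/ν for A = 5.353/2 = 2.677
Smallest n/ν is A → limiting reagent.
n(J) produced = (2/2) × 5.353 = 5.353 mol
Step 2:
n(J) available = 5.353 mol
n(Q) = 282.0 / 114.60 = 2.461 mol
n/ν for J = 5.353/2 = 2.677
n/ν for Q = 2.461/1 = 2.461
Smallest n/ν is Q → limiting reagent.
n(R) = (1/1) × 2.461 = 2.461 mol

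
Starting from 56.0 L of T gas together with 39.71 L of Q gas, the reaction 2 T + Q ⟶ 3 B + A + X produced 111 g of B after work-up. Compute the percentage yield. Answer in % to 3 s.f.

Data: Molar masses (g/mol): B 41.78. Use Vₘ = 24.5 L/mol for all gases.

n(T) = 56.00 / 24.5 = 2.286 mol
n(Q) = 39.71 / 24.5 = 1.621 mol
n/ν for T = 2.286/2 = 1.143
n/ν for Q = 1.621/1 = 1.621
Smallest n/ν is T → limiting reagent.
theoretical n(B) = (3/2) × 2.286 = 3.429 mol → 143.3 g
% yield = 111 / 143.3 × 100 = 77.46 %

77.5 %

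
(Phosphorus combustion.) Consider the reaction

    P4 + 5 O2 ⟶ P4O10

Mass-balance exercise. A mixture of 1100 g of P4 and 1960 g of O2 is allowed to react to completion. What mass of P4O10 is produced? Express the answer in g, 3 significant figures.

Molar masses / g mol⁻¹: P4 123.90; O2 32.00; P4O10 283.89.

2520 g

n(P4) = 1100 / 123.90 = 8.878 mol
n(O2) = 1960 / 32.00 = 61.25 mol
n/ν for P4 = 8.878/1 = 8.878
n/ν for O2 = 61.25/5 = 12.25
Smallest n/ν is P4 → limiting reagent.
n(P4O10) = (1/1) × 8.878 = 8.878 mol
mass = 8.878 × 283.89 = 2520 g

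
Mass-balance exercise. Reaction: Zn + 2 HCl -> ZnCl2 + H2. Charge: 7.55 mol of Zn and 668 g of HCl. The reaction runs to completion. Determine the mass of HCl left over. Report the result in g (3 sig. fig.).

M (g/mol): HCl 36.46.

117 g

n(Zn) = 7.550 mol
n(HCl) = 668.0 / 36.46 = 18.32 mol
n/ν for Zn = 7.550/1 = 7.550
n/ν for HCl = 18.32/2 = 9.160
Smallest n/ν is Zn → limiting reagent.
HCl consumed = (2/1) × 7.550 = 15.10 mol
HCl remaining = 18.32 − 15.10 = 3.220 mol
mass = 3.220 × 36.46 = 117.4 g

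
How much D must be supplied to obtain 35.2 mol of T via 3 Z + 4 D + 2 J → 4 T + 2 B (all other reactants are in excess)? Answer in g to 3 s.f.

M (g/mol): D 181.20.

n(T) = 35.20 mol
n(D) = (4/4) × 35.20 = 35.20 mol
mass = 35.20 × 181.20 = 6378 g

6380 g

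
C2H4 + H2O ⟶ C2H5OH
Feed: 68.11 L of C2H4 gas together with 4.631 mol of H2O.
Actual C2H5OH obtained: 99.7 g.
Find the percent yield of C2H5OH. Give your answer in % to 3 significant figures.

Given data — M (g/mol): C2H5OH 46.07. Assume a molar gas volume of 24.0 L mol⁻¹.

76.3 %

n(C2H4) = 68.11 / 24.0 = 2.838 mol
n(H2O) = 4.631 mol
n/ν for C2H4 = 2.838/1 = 2.838
n/ν for H2O = 4.631/1 = 4.631
Smallest n/ν is C2H4 → limiting reagent.
theoretical n(C2H5OH) = (1/1) × 2.838 = 2.838 mol → 130.7 g
% yield = 99.7 / 130.7 × 100 = 76.28 %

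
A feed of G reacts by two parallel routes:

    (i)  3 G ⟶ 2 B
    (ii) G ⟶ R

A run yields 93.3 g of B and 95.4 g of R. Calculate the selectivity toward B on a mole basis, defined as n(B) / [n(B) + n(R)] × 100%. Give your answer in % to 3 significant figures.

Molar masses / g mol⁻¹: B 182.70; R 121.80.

39.5 %

n(B) = 93.3 / 182.70 = 0.5107 mol
n(R) = 95.4 / 121.80 = 0.7833 mol
selectivity = 0.5107/(0.5107+0.7833) × 100 = 39.47 %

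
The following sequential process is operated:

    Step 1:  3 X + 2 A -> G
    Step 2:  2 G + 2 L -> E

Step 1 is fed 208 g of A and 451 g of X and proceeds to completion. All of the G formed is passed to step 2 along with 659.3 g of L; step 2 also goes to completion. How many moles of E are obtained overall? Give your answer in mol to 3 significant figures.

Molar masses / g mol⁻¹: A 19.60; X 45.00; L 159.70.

Step 1:
n(A) = 208.0 / 19.60 = 10.61 mol
n(X) = 451.0 / 45.00 = 10.02 mol
n/ν for A = 10.61/2 = 5.305
n/ν for X = 10.02/3 = 3.340
Smallest n/ν is X → limiting reagent.
n(G) produced = (1/3) × 10.02 = 3.340 mol
Step 2:
n(G) available = 3.340 mol
n(L) = 659.3 / 159.70 = 4.128 mol
n/ν for G = 3.340/2 = 1.670
n/ν for L = 4.128/2 = 2.064
Smallest n/ν is G → limiting reagent.
n(E) = (1/2) × 3.340 = 1.670 mol

1.67 mol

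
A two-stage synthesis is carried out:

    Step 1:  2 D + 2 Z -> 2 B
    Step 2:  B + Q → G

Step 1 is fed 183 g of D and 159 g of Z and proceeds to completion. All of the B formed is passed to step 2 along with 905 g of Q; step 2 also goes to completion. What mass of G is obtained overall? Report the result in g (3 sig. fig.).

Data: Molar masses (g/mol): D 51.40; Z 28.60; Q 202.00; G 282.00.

Step 1:
n(D) = 183.0 / 51.40 = 3.560 mol
n(Z) = 159.0 / 28.60 = 5.559 mol
n/ν → D: 1.780, Z: 2.780; D is limiting.
n(B) produced = (2/2) × 3.560 = 3.560 mol
Step 2:
n(B) available = 3.560 mol
n(Q) = 905.0 / 202.00 = 4.480 mol
n/ν → B: 3.560, Q: 4.480; B is limiting.
n(G) = (1/1) × 3.560 = 3.560 mol
mass = 3.560 × 282.00 = 1004 g

1000 g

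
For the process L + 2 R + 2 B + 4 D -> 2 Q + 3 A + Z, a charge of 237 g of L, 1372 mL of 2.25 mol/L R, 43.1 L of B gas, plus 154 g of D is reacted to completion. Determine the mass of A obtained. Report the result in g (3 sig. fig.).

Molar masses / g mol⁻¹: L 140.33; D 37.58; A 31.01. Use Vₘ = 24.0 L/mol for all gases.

n(L) = 237.0 / 140.33 = 1.689 mol
n(R) = 2.25 × 1372/1000 = 3.087 mol
n(B) = 43.10 / 24.0 = 1.796 mol
n(D) = 154.0 / 37.58 = 4.098 mol
n/ν for L = 1.689/1 = 1.689
n/ν for R = 3.087/2 = 1.544
n/ν for B = 1.796/2 = 0.8980
n/ν for D = 4.098/4 = 1.025
Smallest n/ν is B → limiting reagent.
n(A) = (3/2) × 1.796 = 2.694 mol
mass = 2.694 × 31.01 = 83.54 g

83.5 g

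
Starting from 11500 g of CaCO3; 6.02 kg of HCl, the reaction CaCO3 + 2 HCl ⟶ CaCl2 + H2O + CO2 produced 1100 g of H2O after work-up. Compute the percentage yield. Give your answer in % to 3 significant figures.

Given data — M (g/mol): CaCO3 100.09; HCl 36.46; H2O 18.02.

73.9 %

n(CaCO3) = 11500 / 100.09 = 114.9 mol
n(HCl) = 6.020×1000 / 36.46 = 165.1 mol
n/ν for CaCO3 = 114.9/1 = 114.9
n/ν for HCl = 165.1/2 = 82.55
Smallest n/ν is HCl → limiting reagent.
theoretical n(H2O) = (1/2) × 165.1 = 82.55 mol → 1488 g
% yield = 1100 / 1488 × 100 = 73.92 %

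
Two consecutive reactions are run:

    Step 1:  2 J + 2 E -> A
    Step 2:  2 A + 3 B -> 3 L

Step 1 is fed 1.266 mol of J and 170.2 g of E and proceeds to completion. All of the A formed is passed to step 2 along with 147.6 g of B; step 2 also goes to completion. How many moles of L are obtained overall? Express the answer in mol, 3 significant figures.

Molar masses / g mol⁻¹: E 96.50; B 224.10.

0.659 mol

Step 1:
n(J) = 1.266 mol
n(E) = 170.2 / 96.50 = 1.764 mol
n/ν for J = 1.266/2 = 0.6330
n/ν for E = 1.764/2 = 0.8820
Smallest n/ν is J → limiting reagent.
n(A) produced = (1/2) × 1.266 = 0.6330 mol
Step 2:
n(A) available = 0.6330 mol
n(B) = 147.6 / 224.10 = 0.6586 mol
n/ν for A = 0.6330/2 = 0.3165
n/ν for B = 0.6586/3 = 0.2195
Smallest n/ν is B → limiting reagent.
n(L) = (3/3) × 0.6586 = 0.6586 mol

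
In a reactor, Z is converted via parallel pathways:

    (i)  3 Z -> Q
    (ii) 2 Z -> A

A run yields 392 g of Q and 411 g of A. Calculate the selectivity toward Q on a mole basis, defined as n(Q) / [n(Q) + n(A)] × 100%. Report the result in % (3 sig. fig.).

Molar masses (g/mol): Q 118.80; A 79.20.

38.9 %

n(Q) = 392 / 118.80 = 3.300 mol
n(A) = 411 / 79.20 = 5.189 mol
selectivity = 3.300/(3.300+5.189) × 100 = 38.87 %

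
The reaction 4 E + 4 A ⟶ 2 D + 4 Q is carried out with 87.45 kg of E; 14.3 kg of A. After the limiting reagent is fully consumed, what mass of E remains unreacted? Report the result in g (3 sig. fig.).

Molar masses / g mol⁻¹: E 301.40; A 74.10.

29300 g

n(E) = 87.45×1000 / 301.40 = 290.1 mol
n(A) = 14.30×1000 / 74.10 = 193.0 mol
n/ν for E = 290.1/4 = 72.53
n/ν for A = 193.0/4 = 48.25
Smallest n/ν is A → limiting reagent.
E consumed = (4/4) × 193.0 = 193.0 mol
E remaining = 290.1 − 193.0 = 97.10 mol
mass = 97.10 × 301.40 = 29270 g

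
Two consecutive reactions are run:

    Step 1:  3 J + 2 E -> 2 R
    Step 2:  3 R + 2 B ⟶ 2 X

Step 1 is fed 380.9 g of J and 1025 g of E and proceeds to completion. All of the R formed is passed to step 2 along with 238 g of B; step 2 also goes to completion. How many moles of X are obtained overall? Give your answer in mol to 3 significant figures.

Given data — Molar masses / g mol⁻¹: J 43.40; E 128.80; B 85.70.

Step 1:
n(J) = 380.9 / 43.40 = 8.776 mol
n(E) = 1025 / 128.80 = 7.958 mol
n/ν for J = 8.776/3 = 2.925
n/ν for E = 7.958/2 = 3.979
Smallest n/ν is J → limiting reagent.
n(R) produced = (2/3) × 8.776 = 5.851 mol
Step 2:
n(R) available = 5.851 mol
n(B) = 238.0 / 85.70 = 2.777 mol
n/ν for R = 5.851/3 = 1.950
n/ν for B = 2.777/2 = 1.389
Smallest n/ν is B → limiting reagent.
n(X) = (2/2) × 2.777 = 2.777 mol

2.78 mol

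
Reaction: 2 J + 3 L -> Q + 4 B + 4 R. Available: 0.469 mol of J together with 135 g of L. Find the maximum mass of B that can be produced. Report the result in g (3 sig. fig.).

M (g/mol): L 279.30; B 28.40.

18.3 g

n(J) = 0.4690 mol
n(L) = 135.0 / 279.30 = 0.4834 mol
n/ν for J = 0.4690/2 = 0.2345
n/ν for L = 0.4834/3 = 0.1611
Smallest n/ν is L → limiting reagent.
n(B) = (4/3) × 0.4834 = 0.6445 mol
mass = 0.6445 × 28.40 = 18.30 g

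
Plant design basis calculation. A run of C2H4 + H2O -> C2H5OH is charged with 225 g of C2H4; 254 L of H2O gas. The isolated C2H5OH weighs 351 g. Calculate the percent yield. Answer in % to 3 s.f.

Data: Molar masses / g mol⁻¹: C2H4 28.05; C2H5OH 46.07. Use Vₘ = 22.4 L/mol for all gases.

95.0 %

n(C2H4) = 225.0 / 28.05 = 8.021 mol
n(H2O) = 254.0 / 22.4 = 11.34 mol
n/ν for C2H4 = 8.021/1 = 8.021
n/ν for H2O = 11.34/1 = 11.34
Smallest n/ν is C2H4 → limiting reagent.
theoretical n(C2H5OH) = (1/1) × 8.021 = 8.021 mol → 369.5 g
% yield = 351 / 369.5 × 100 = 94.99 %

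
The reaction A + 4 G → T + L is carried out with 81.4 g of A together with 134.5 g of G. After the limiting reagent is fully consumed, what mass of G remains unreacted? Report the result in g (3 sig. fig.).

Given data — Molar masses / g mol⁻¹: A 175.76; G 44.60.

51.9 g

n(A) = 81.40 / 175.76 = 0.4631 mol
n(G) = 134.5 / 44.60 = 3.016 mol
n/ν → A: 0.4631, G: 0.7540; A is limiting.
G consumed = (4/1) × 0.4631 = 1.852 mol
G remaining = 3.016 − 1.852 = 1.164 mol
mass = 1.164 × 44.60 = 51.91 g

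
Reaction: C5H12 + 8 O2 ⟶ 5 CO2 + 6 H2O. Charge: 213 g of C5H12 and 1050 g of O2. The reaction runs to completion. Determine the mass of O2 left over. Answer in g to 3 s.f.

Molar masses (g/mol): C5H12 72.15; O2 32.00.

n(C5H12) = 213.0 / 72.15 = 2.952 mol
n(O2) = 1050 / 32.00 = 32.81 mol
n/ν for C5H12 = 2.952/1 = 2.952
n/ν for O2 = 32.81/8 = 4.101
Smallest n/ν is C5H12 → limiting reagent.
O2 consumed = (8/1) × 2.952 = 23.62 mol
O2 remaining = 32.81 − 23.62 = 9.190 mol
mass = 9.190 × 32.00 = 294.1 g

294 g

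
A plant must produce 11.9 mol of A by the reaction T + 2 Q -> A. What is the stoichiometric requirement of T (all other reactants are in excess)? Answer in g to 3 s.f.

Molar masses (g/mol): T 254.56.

3030 g

n(A) = 11.90 mol
n(T) = (1/1) × 11.90 = 11.90 mol
mass = 11.90 × 254.56 = 3029 g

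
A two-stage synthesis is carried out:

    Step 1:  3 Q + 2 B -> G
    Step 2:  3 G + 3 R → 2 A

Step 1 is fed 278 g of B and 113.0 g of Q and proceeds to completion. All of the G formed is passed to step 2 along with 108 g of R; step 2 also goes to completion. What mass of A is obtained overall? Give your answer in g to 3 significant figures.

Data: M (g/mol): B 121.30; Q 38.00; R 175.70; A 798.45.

327 g

Step 1:
n(B) = 278.0 / 121.30 = 2.292 mol
n(Q) = 113.0 / 38.00 = 2.974 mol
n/ν for B = 2.292/2 = 1.146
n/ν for Q = 2.974/3 = 0.9913
Smallest n/ν is Q → limiting reagent.
n(G) produced = (1/3) × 2.974 = 0.9913 mol
Step 2:
n(G) available = 0.9913 mol
n(R) = 108.0 / 175.70 = 0.6147 mol
n/ν for G = 0.9913/3 = 0.3304
n/ν for R = 0.6147/3 = 0.2049
Smallest n/ν is R → limiting reagent.
n(A) = (2/3) × 0.6147 = 0.4098 mol
mass = 0.4098 × 798.45 = 327.2 g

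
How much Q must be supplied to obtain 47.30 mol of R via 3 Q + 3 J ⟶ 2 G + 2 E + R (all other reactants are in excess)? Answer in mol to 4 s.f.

141.9 mol

n(R) = 47.30 mol
n(Q) = (3/1) × 47.30 = 141.9 mol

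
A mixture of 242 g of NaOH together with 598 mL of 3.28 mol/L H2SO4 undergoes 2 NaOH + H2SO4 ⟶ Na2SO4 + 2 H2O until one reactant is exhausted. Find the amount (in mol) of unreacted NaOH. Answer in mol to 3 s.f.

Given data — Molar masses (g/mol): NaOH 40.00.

n(NaOH) = 242.0 / 40.00 = 6.050 mol
n(H2SO4) = 3.28 × 598.0/1000 = 1.961 mol
n/ν for NaOH = 6.050/2 = 3.025
n/ν for H2SO4 = 1.961/1 = 1.961
Smallest n/ν is H2SO4 → limiting reagent.
NaOH consumed = (2/1) × 1.961 = 3.922 mol
NaOH remaining = 6.050 − 3.922 = 2.128 mol

2.13 mol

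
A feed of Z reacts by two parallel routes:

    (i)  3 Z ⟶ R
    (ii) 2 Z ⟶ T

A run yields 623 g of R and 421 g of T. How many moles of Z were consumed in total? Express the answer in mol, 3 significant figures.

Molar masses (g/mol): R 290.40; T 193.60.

n(R) = 623 / 290.40 = 2.145 mol
n(T) = 421 / 193.60 = 2.175 mol
n(Z) via (i) = (3/1)×2.145 = 6.435 mol
n(Z) via (ii) = (2/1)×2.175 = 4.350 mol
total n(Z) = 6.435 + 4.350 = 10.79 mol

10.8 mol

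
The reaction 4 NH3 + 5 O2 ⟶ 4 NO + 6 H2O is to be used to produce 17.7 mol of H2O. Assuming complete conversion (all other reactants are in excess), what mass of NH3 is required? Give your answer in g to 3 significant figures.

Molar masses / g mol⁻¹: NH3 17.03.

201 g

n(H2O) = 17.70 mol
n(NH3) = (4/6) × 17.70 = 11.80 mol
mass = 11.80 × 17.03 = 201.0 g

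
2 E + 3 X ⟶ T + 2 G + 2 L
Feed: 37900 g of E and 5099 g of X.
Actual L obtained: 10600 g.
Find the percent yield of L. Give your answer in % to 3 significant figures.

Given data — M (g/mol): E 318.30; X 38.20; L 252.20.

47.2 %

n(E) = 37900 / 318.30 = 119.1 mol
n(X) = 5099 / 38.20 = 133.5 mol
n/ν for E = 119.1/2 = 59.55
n/ν for X = 133.5/3 = 44.50
Smallest n/ν is X → limiting reagent.
theoretical n(L) = (2/3) × 133.5 = 89.00 mol → 22450 g
% yield = 10600 / 22450 × 100 = 47.22 %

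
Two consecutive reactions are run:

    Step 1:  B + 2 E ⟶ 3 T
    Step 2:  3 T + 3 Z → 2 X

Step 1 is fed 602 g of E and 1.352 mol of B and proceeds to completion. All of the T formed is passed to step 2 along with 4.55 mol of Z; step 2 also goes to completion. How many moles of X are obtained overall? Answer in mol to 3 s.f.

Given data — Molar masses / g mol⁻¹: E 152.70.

Step 1:
n(E) = 602.0 / 152.70 = 3.942 mol
n(B) = 1.352 mol
n/ν for E = 3.942/2 = 1.971
n/ν for B = 1.352/1 = 1.352
Smallest n/ν is B → limiting reagent.
n(T) produced = (3/1) × 1.352 = 4.056 mol
Step 2:
n(T) available = 4.056 mol
n(Z) = 4.550 mol
n/ν for T = 4.056/3 = 1.352
n/ν for Z = 4.550/3 = 1.517
Smallest n/ν is T → limiting reagent.
n(X) = (2/3) × 4.056 = 2.704 mol

2.70 mol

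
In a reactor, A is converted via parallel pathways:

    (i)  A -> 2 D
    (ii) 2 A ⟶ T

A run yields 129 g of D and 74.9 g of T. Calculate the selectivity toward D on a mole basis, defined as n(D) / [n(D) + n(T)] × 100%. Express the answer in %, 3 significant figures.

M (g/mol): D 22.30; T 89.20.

n(D) = 129 / 22.30 = 5.785 mol
n(T) = 74.9 / 89.20 = 0.8397 mol
selectivity = 5.785/(5.785+0.8397) × 100 = 87.32 %

87.3 %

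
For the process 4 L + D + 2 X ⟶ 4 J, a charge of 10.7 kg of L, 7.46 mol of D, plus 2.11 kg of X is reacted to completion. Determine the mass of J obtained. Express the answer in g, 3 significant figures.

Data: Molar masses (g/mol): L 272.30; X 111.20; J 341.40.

10200 g

n(L) = 10.70×1000 / 272.30 = 39.29 mol
n(D) = 7.460 mol
n(X) = 2.110×1000 / 111.20 = 18.97 mol
n/ν for L = 39.29/4 = 9.823
n/ν for D = 7.460/1 = 7.460
n/ν for X = 18.97/2 = 9.485
Smallest n/ν is D → limiting reagent.
n(J) = (4/1) × 7.460 = 29.84 mol
mass = 29.84 × 341.40 = 10190 g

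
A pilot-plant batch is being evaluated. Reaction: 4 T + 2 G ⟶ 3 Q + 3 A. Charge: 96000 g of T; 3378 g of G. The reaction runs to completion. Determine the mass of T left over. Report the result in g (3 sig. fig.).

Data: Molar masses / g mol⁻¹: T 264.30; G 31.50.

n(T) = 96000 / 264.30 = 363.2 mol
n(G) = 3378 / 31.50 = 107.2 mol
n/ν for T = 363.2/4 = 90.80
n/ν for G = 107.2/2 = 53.60
Smallest n/ν is G → limiting reagent.
T consumed = (4/2) × 107.2 = 214.4 mol
T remaining = 363.2 − 214.4 = 148.8 mol
mass = 148.8 × 264.30 = 39330 g

39300 g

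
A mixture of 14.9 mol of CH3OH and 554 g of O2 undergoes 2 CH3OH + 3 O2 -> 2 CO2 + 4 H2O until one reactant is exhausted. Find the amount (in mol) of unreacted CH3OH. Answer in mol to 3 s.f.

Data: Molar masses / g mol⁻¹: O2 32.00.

3.36 mol

n(CH3OH) = 14.90 mol
n(O2) = 554.0 / 32.00 = 17.31 mol
n/ν for CH3OH = 14.90/2 = 7.450
n/ν for O2 = 17.31/3 = 5.770
Smallest n/ν is O2 → limiting reagent.
CH3OH consumed = (2/3) × 17.31 = 11.54 mol
CH3OH remaining = 14.90 − 11.54 = 3.360 mol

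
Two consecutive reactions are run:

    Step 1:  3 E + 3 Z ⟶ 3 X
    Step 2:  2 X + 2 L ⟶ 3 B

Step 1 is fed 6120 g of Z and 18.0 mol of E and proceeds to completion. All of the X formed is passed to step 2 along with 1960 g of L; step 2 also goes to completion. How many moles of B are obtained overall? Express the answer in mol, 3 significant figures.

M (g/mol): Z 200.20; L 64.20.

Step 1:
n(Z) = 6120 / 200.20 = 30.57 mol
n(E) = 18.00 mol
n/ν → Z: 10.19, E: 6.000; E is limiting.
n(X) produced = (3/3) × 18.00 = 18.00 mol
Step 2:
n(X) available = 18.00 mol
n(L) = 1960 / 64.20 = 30.53 mol
n/ν → X: 9.000, L: 15.27; X is limiting.
n(B) = (3/2) × 18.00 = 27.00 mol

27.0 mol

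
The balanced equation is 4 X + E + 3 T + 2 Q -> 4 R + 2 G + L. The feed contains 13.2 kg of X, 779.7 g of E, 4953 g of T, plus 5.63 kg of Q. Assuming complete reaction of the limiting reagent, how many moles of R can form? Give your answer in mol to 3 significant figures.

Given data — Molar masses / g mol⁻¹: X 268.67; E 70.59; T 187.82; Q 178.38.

n(X) = 13.20×1000 / 268.67 = 49.13 mol
n(E) = 779.7 / 70.59 = 11.05 mol
n(T) = 4953 / 187.82 = 26.37 mol
n(Q) = 5.630×1000 / 178.38 = 31.56 mol
n/ν for X = 49.13/4 = 12.28
n/ν for E = 11.05/1 = 11.05
n/ν for T = 26.37/3 = 8.790
n/ν for Q = 31.56/2 = 15.78
Smallest n/ν is T → limiting reagent.
n(R) = (4/3) × 26.37 = 35.16 mol

35.2 mol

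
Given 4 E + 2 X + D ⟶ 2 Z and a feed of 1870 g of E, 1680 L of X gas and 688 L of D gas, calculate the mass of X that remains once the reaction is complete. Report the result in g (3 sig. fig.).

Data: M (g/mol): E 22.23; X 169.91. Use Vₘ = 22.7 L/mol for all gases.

5430 g

n(E) = 1870 / 22.23 = 84.12 mol
n(X) = 1680 / 22.7 = 74.01 mol
n(D) = 688.0 / 22.7 = 30.31 mol
n/ν for E = 84.12/4 = 21.03
n/ν for X = 74.01/2 = 37.01
n/ν for D = 30.31/1 = 30.31
Smallest n/ν is E → limiting reagent.
X consumed = (2/4) × 84.12 = 42.06 mol
X remaining = 74.01 − 42.06 = 31.95 mol
mass = 31.95 × 169.91 = 5429 g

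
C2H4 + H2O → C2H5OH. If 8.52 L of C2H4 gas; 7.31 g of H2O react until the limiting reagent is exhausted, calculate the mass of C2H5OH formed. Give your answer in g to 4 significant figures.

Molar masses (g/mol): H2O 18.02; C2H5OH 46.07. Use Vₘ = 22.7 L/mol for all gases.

17.29 g

n(C2H4) = 8.520 / 22.7 = 0.3753 mol
n(H2O) = 7.310 / 18.02 = 0.4057 mol
n/ν → C2H4: 0.3753, H2O: 0.4057; C2H4 is limiting.
n(C2H5OH) = (1/1) × 0.3753 = 0.3753 mol
mass = 0.3753 × 46.07 = 17.29 g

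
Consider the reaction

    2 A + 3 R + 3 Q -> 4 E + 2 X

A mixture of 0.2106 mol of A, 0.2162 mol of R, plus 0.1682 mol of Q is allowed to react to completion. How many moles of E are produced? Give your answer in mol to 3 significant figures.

0.224 mol

n(A) = 0.2106 mol
n(R) = 0.2162 mol
n(Q) = 0.1682 mol
n/ν for A = 0.2106/2 = 0.1053
n/ν for R = 0.2162/3 = 0.07207
n/ν for Q = 0.1682/3 = 0.05607
Smallest n/ν is Q → limiting reagent.
n(E) = (4/3) × 0.1682 = 0.2243 mol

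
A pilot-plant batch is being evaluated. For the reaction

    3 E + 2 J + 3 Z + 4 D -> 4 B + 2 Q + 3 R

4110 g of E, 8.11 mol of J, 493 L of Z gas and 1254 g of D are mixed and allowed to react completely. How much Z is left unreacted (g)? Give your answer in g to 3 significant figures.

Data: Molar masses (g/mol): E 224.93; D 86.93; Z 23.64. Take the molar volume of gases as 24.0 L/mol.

n(E) = 4110 / 224.93 = 18.27 mol
n(J) = 8.110 mol
n(Z) = 493.0 / 24.0 = 20.54 mol
n(D) = 1254 / 86.93 = 14.43 mol
n/ν → E: 6.090, J: 4.055, Z: 6.847, D: 3.608; D is limiting.
Z consumed = (3/4) × 14.43 = 10.82 mol
Z remaining = 20.54 − 10.82 = 9.720 mol
mass = 9.720 × 23.64 = 229.8 g

230 g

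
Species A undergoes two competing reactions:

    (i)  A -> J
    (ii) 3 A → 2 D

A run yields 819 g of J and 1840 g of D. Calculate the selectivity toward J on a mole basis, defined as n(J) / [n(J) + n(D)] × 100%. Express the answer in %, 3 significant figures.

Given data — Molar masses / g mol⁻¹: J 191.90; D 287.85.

n(J) = 819 / 191.90 = 4.268 mol
n(D) = 1840 / 287.85 = 6.392 mol
selectivity = 4.268/(4.268+6.392) × 100 = 40.04 %

40.0 %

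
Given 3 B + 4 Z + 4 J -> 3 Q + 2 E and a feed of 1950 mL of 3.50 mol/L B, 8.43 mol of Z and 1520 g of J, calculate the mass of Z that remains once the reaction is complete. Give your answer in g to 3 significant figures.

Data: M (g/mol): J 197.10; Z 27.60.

n(B) = 3.50 × 1950/1000 = 6.825 mol
n(Z) = 8.430 mol
n(J) = 1520 / 197.10 = 7.712 mol
n/ν for B = 6.825/3 = 2.275
n/ν for Z = 8.430/4 = 2.108
n/ν for J = 7.712/4 = 1.928
Smallest n/ν is J → limiting reagent.
Z consumed = (4/4) × 7.712 = 7.712 mol
Z remaining = 8.430 − 7.712 = 0.7180 mol
mass = 0.7180 × 27.60 = 19.82 g

19.8 g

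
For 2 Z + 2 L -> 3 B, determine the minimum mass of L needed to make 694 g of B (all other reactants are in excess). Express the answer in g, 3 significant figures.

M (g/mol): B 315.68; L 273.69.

401 g

n(B) = 694 / 315.68 = 2.198 mol
n(L) = (2/3) × 2.198 = 1.465 mol
mass = 1.465 × 273.69 = 401.0 g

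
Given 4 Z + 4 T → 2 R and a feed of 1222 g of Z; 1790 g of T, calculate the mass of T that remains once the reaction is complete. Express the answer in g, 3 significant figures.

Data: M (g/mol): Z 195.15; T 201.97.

n(Z) = 1222 / 195.15 = 6.262 mol
n(T) = 1790 / 201.97 = 8.863 mol
n/ν for Z = 6.262/4 = 1.566
n/ν for T = 8.863/4 = 2.216
Smallest n/ν is Z → limiting reagent.
T consumed = (4/4) × 6.262 = 6.262 mol
T remaining = 8.863 − 6.262 = 2.601 mol
mass = 2.601 × 201.97 = 525.3 g

525 g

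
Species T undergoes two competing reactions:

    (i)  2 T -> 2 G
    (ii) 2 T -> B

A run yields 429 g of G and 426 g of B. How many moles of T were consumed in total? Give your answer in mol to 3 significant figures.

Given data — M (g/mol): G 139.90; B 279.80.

6.11 mol

n(G) = 429 / 139.90 = 3.066 mol
n(B) = 426 / 279.80 = 1.523 mol
n(T) via (i) = (2/2)×3.066 = 3.066 mol
n(T) via (ii) = (2/1)×1.523 = 3.046 mol
total n(T) = 3.066 + 3.046 = 6.112 mol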